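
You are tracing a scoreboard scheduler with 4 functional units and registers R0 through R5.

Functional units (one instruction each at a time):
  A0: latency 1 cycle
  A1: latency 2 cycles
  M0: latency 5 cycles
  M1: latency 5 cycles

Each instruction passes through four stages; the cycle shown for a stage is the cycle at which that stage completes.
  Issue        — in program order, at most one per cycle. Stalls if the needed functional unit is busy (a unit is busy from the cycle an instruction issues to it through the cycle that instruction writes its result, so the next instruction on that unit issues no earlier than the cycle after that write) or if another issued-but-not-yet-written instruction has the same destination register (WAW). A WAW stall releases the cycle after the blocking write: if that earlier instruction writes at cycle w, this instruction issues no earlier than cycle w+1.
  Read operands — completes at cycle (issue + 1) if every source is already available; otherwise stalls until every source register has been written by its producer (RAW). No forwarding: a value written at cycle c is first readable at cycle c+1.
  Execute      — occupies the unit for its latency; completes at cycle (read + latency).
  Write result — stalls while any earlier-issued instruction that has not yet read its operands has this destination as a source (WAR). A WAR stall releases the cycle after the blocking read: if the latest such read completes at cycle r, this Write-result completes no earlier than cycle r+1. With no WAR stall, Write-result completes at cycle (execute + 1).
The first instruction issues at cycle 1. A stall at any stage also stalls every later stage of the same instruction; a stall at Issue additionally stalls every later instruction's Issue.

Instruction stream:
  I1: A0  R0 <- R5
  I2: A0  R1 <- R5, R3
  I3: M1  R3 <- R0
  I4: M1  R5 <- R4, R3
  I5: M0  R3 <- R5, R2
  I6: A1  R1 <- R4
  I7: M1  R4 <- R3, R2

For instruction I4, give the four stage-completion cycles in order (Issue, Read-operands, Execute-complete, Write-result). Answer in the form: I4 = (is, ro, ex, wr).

I4 = (14, 15, 20, 21)

I1  is:1  ro:2  ex:3  wr:4
I2  is:5  ro:6  ex:7  wr:8  — struct: A0 busy until I1 writes@4
I3  is:6  ro:7  ex:12  wr:13
I4  is:14  ro:15  ex:20  wr:21  — struct: M1 busy until I3 writes@13
I5  is:15  ro:22  ex:27  wr:28  — RAW R5: wait I4 write@21
I6  is:16  ro:17  ex:19  wr:20
I7  is:22  ro:29  ex:34  wr:35  — struct: M1 busy until I4 writes@21, RAW R3: wait I5 write@28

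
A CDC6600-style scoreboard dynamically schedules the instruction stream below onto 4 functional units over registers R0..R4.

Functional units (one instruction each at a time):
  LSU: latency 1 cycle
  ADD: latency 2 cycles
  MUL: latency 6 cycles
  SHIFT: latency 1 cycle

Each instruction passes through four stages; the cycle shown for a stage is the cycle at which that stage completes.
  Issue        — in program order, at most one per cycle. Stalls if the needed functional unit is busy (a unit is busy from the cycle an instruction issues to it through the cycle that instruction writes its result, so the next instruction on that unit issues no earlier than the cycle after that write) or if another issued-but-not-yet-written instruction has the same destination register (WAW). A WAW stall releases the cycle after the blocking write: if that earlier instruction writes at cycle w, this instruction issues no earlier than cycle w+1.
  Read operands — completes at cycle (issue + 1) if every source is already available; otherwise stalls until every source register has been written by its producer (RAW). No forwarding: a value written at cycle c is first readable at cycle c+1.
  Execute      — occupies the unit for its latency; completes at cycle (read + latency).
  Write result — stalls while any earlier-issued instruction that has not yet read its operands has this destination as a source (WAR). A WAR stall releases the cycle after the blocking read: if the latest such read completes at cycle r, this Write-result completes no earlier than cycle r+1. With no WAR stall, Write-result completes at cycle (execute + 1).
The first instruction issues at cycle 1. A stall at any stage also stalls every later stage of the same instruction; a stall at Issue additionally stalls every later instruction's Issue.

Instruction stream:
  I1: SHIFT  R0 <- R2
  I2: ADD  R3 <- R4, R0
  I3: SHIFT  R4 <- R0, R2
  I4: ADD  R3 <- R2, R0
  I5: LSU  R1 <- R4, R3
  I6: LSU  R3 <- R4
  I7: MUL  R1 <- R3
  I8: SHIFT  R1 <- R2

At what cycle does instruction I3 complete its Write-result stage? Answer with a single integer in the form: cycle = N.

cycle = 8

[I1] 1/2/3/4
[I2] 2/5/7/8  (RAW R0: wait I1 write@4)
[I3] 5/6/7/8  (struct: SHIFT busy until I1 writes@4)
[I4] 9/10/12/13  (struct: ADD busy until I2 writes@8)
[I5] 10/14/15/16  (RAW R3: wait I4 write@13)
[I6] 17/18/19/20  (struct: LSU busy until I5 writes@16)
[I7] 18/21/27/28  (RAW R3: wait I6 write@20)
[I8] 29/30/31/32  (WAW R1: wait I7 write@28)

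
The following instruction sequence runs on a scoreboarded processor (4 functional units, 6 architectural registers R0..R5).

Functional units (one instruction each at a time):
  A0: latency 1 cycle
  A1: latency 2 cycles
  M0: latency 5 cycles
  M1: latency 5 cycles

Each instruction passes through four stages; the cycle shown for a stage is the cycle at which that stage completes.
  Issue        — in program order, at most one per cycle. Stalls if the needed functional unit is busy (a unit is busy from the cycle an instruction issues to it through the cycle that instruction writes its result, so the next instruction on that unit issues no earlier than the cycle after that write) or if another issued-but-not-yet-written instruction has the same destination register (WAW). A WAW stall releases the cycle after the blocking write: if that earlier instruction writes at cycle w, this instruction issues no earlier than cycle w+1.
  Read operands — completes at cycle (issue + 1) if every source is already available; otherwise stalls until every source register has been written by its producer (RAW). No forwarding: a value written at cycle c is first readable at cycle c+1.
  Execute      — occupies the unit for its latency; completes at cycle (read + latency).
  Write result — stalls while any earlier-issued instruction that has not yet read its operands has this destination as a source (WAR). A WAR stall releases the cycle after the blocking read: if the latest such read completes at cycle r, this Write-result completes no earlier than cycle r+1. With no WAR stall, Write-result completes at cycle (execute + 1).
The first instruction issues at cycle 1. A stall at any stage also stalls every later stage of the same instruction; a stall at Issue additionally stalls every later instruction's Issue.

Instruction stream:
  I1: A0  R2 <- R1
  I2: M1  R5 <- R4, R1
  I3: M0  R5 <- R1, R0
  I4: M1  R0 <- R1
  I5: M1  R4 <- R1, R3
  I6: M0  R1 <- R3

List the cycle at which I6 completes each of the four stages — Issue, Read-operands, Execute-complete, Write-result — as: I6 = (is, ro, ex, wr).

  I1 | 1 | 2 | 3 | 4
  I2 | 2 | 3 | 8 | 9
  I3 | 10 | 11 | 16 | 17   WAW R5: wait I2 write@9
  I4 | 11 | 12 | 17 | 18
  I5 | 19 | 20 | 25 | 26   struct: M1 busy until I4 writes@18
  I6 | 20 | 21 | 26 | 27

I6 = (20, 21, 26, 27)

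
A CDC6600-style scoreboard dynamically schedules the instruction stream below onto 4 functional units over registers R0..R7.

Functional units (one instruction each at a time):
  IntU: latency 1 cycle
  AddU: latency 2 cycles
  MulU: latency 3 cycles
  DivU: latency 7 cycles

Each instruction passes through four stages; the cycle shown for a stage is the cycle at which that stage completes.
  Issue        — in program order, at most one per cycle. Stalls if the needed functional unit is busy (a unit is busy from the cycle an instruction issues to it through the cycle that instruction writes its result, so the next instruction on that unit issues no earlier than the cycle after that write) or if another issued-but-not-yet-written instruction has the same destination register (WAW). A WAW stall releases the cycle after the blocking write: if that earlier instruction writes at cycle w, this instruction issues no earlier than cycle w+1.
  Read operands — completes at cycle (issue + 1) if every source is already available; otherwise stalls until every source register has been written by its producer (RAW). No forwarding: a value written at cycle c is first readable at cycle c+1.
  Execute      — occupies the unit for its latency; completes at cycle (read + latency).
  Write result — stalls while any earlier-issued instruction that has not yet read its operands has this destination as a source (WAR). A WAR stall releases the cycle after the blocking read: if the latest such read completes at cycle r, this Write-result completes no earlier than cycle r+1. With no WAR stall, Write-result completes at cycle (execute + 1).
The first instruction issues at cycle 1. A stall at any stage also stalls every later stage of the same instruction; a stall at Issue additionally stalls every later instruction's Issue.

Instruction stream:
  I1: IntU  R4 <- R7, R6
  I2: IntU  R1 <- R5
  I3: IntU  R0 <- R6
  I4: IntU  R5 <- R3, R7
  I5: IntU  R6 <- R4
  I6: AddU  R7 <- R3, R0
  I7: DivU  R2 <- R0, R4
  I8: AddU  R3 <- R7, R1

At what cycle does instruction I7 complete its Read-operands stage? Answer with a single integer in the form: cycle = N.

cycle = 20

cycle 1: I1 dispatched to IntU
cycle 2: I1 operands ready
cycle 3: I1 complete
cycle 4: R4←I1
cycle 5: I2 dispatched to IntU
cycle 6: I2 operands ready
cycle 7: I2 complete
cycle 8: R1←I2
cycle 9: I3 dispatched to IntU
cycle 10: I3 operands ready
cycle 11: I3 complete
cycle 12: R0←I3
cycle 13: I4 dispatched to IntU
cycle 14: I4 operands ready
cycle 15: I4 complete
cycle 16: R5←I4
cycle 17: I5 dispatched to IntU
cycle 18: I5 operands ready, I6 dispatched to AddU
cycle 19: I5 complete, I6 operands ready, I7 dispatched to DivU
cycle 20: R6←I5, I7 operands ready
cycle 21: I6 complete
cycle 22: R7←I6
cycle 23: I8 dispatched to AddU
cycle 24: I8 operands ready
cycle 26: I8 complete
cycle 27: I7 complete, R3←I8
cycle 28: R2←I7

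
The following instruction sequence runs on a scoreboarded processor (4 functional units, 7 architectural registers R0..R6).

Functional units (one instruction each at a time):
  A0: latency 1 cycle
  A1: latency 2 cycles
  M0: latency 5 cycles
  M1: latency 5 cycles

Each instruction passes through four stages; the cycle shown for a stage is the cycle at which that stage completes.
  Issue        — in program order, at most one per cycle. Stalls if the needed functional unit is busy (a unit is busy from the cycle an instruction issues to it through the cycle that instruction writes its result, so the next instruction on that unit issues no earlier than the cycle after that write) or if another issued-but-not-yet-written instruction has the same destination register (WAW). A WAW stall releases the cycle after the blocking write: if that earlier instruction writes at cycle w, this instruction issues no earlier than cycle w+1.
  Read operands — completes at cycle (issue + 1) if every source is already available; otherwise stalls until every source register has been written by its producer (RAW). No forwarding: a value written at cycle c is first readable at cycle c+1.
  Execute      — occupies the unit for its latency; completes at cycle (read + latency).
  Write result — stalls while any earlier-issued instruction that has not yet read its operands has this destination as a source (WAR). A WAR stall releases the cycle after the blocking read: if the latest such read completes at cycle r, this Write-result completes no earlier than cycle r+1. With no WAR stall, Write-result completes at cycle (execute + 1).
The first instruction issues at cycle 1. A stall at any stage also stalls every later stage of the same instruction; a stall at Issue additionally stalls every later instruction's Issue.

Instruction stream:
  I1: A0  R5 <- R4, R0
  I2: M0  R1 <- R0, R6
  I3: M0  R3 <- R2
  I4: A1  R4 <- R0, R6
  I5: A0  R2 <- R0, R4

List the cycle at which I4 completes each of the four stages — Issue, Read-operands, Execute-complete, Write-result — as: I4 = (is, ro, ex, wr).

I4 = (11, 12, 14, 15)

I1: IS=1 RO=2 EX=3 WR=4
I2: IS=2 RO=3 EX=8 WR=9
I3: IS=10 RO=11 EX=16 WR=17  [struct: M0 busy until I2 writes@9]
I4: IS=11 RO=12 EX=14 WR=15
I5: IS=12 RO=16 EX=17 WR=18  [RAW R4: wait I4 write@15]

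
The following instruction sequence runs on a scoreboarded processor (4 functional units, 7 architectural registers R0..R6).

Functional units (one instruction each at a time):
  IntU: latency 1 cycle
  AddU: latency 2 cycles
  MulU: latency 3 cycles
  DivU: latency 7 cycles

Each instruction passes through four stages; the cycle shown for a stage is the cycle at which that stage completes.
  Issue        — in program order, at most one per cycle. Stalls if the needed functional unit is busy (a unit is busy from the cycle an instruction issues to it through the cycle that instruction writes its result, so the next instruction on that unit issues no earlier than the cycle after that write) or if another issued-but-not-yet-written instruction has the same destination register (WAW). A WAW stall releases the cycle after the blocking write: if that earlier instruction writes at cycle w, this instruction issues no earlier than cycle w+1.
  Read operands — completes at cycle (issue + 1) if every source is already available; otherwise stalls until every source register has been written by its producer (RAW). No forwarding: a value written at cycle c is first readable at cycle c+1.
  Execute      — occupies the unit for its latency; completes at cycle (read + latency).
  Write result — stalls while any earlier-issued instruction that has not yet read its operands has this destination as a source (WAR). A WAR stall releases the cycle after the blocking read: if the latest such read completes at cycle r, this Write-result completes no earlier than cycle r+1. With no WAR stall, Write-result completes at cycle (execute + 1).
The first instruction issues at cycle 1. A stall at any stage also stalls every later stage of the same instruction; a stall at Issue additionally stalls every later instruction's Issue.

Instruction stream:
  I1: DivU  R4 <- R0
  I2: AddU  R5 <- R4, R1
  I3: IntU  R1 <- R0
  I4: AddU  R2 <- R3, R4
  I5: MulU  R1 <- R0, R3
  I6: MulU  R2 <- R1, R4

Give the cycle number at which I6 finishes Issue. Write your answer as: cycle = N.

[1] I1 issues→DivU
[2] I1 reads; I2 issues→AddU
[3] I3 issues→IntU
[4] I3 reads
[5] I3 exec-done
[9] I1 exec-done
[10] I1 writes R4
[11] I2 reads
[12] I3 writes R1
[13] I2 exec-done
[14] I2 writes R5
[15] I4 issues→AddU
[16] I4 reads; I5 issues→MulU
[17] I5 reads
[18] I4 exec-done
[19] I4 writes R2
[20] I5 exec-done
[21] I5 writes R1
[22] I6 issues→MulU
[23] I6 reads
[26] I6 exec-done
[27] I6 writes R2

cycle = 22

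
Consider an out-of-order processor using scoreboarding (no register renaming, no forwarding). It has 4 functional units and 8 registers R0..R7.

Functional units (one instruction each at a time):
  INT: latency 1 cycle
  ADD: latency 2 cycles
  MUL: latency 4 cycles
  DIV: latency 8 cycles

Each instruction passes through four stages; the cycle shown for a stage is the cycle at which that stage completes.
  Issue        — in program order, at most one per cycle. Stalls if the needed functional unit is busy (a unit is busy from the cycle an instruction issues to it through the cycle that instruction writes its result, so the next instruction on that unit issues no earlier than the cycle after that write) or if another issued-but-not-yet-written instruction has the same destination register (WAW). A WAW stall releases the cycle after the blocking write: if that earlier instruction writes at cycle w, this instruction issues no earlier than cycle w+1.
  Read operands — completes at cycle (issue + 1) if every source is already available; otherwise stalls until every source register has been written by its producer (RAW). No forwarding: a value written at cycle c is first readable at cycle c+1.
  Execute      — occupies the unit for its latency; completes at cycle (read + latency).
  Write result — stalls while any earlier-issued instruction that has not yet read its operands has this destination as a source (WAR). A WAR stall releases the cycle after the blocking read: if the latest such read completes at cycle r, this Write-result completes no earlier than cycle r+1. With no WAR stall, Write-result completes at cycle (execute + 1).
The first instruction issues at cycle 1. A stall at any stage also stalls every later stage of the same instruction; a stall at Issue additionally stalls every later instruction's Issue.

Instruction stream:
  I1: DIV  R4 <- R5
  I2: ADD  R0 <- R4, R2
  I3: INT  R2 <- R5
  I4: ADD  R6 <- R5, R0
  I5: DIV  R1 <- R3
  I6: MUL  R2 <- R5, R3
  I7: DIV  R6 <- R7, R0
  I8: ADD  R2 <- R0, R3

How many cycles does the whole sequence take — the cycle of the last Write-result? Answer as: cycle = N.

cycle = 38

1) issue 1, read 2, done 10, write 11
2) issue 2, read 12, done 14, write 15  <RAW R4: wait I1 write@11>
3) issue 3, read 4, done 5, write 13  <WAR R2: wait I2 read@12>
4) issue 16, read 17, done 19, write 20  <struct: ADD busy until I2 writes@15>
5) issue 17, read 18, done 26, write 27
6) issue 18, read 19, done 23, write 24
7) issue 28, read 29, done 37, write 38  <struct: DIV busy until I5 writes@27>
8) issue 29, read 30, done 32, write 33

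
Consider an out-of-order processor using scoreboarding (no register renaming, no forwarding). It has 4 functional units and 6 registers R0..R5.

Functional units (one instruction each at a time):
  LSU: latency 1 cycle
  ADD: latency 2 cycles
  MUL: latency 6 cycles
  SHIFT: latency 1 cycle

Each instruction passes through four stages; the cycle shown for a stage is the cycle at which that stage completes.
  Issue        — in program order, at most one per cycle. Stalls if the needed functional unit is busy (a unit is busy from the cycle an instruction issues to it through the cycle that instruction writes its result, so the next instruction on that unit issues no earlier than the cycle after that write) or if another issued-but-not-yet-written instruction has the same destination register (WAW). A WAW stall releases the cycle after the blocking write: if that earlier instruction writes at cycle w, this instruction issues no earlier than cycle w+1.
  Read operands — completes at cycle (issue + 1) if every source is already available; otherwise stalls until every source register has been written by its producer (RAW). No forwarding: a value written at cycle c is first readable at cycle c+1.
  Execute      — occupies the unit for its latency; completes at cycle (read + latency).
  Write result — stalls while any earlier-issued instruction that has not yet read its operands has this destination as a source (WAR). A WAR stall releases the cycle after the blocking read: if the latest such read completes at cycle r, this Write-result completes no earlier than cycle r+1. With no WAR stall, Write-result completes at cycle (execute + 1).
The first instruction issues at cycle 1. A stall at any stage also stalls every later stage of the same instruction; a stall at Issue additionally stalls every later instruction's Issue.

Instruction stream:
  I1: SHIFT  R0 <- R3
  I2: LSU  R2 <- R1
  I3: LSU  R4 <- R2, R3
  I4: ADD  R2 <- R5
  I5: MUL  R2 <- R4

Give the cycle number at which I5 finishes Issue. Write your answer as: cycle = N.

cycle = 12

[1] issue I1 (SHIFT)
[2] I1 read-ops | issue I2 (LSU)
[3] I1 finished on SHIFT | I2 read-ops
[4] I1→R0 | I2 finished on LSU
[5] I2→R2
[6] issue I3 (LSU)
[7] I3 read-ops | issue I4 (ADD)
[8] I3 finished on LSU | I4 read-ops
[9] I3→R4
[10] I4 finished on ADD
[11] I4→R2
[12] issue I5 (MUL)
[13] I5 read-ops
[19] I5 finished on MUL
[20] I5→R2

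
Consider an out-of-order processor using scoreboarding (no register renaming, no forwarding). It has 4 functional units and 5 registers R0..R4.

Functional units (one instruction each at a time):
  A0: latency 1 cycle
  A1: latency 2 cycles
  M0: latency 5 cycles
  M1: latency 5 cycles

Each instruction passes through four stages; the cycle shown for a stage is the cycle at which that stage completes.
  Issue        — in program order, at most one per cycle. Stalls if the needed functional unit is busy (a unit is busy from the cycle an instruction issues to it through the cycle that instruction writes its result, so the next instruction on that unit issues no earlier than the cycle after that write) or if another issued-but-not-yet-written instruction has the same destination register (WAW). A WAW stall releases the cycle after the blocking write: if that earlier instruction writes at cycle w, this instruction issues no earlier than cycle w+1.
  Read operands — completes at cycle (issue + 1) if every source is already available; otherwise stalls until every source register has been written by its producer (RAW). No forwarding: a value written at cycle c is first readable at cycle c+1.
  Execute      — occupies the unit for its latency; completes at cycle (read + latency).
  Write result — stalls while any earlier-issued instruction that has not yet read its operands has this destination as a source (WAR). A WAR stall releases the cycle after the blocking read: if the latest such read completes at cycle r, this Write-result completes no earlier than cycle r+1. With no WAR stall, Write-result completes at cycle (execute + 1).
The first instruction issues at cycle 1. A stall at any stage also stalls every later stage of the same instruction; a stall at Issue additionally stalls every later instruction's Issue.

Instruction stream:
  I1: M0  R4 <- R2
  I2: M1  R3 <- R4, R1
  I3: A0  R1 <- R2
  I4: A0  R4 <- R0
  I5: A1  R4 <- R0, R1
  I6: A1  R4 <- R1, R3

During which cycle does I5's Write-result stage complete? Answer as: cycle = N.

cycle = 19

I1  is:1  ro:2  ex:7  wr:8
I2  is:2  ro:9  ex:14  wr:15  — RAW R4: wait I1 write@8
I3  is:3  ro:4  ex:5  wr:10  — WAR R1: wait I2 read@9
I4  is:11  ro:12  ex:13  wr:14  — struct: A0 busy until I3 writes@10
I5  is:15  ro:16  ex:18  wr:19  — WAW R4: wait I4 write@14
I6  is:20  ro:21  ex:23  wr:24  — struct: A1 busy until I5 writes@19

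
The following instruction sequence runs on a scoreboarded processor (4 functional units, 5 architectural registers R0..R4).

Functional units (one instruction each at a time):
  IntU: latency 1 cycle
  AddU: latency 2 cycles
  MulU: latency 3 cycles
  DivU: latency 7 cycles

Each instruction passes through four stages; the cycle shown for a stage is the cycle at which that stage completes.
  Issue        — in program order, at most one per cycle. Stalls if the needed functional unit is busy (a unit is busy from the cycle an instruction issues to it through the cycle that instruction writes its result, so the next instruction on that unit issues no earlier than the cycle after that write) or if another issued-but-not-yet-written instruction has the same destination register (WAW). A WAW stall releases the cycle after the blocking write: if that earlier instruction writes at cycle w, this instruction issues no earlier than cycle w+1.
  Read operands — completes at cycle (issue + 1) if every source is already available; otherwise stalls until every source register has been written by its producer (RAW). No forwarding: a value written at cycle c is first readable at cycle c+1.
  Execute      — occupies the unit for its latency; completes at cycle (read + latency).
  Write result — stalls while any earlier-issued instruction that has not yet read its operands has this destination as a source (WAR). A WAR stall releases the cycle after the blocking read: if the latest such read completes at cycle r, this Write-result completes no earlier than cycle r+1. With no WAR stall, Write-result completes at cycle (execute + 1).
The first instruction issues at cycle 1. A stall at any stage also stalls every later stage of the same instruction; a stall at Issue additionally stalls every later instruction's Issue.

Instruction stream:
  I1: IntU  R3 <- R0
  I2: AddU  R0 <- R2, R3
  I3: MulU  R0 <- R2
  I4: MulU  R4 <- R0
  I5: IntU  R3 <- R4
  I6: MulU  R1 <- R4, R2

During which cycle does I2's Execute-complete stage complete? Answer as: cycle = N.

c1: issue I1 (IntU)
c2: I1 read-ops · issue I2 (AddU)
c3: I1 finished on IntU
c4: I1→R3
c5: I2 read-ops
c7: I2 finished on AddU
c8: I2→R0
c9: issue I3 (MulU)
c10: I3 read-ops
c13: I3 finished on MulU
c14: I3→R0
c15: issue I4 (MulU)
c16: I4 read-ops · issue I5 (IntU)
c19: I4 finished on MulU
c20: I4→R4
c21: I5 read-ops · issue I6 (MulU)
c22: I5 finished on IntU · I6 read-ops
c23: I5→R3
c25: I6 finished on MulU
c26: I6→R1

cycle = 7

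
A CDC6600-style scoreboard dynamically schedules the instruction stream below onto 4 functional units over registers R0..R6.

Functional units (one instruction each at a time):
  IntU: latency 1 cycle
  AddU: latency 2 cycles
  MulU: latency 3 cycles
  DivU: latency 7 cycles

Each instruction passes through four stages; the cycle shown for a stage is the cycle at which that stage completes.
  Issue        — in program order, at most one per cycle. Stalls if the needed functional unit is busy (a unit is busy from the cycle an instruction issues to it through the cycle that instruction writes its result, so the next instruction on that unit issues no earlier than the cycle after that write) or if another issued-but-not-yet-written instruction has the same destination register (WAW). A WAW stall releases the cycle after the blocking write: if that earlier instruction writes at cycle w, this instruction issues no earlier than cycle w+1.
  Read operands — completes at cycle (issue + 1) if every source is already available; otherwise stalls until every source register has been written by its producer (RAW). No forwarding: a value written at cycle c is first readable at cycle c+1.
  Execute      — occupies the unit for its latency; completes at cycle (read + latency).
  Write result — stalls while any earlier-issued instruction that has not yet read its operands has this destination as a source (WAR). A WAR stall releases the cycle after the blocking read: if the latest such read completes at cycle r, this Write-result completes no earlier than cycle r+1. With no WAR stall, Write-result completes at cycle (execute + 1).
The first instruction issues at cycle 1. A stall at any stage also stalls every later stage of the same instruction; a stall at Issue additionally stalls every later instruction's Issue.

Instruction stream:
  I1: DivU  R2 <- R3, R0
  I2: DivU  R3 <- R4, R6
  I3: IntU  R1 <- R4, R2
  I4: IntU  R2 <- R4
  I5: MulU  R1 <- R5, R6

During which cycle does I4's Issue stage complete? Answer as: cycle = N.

t=1  I1→DivU
t=2  I1 RO
t=9  I1 EX
t=10  I1 WR R2
t=11  I2→DivU
t=12  I2 RO · I3→IntU
t=13  I3 RO
t=14  I3 EX
t=15  I3 WR R1
t=16  I4→IntU
t=17  I4 RO · I5→MulU
t=18  I4 EX · I5 RO
t=19  I2 EX · I4 WR R2
t=20  I2 WR R3
t=21  I5 EX
t=22  I5 WR R1

cycle = 16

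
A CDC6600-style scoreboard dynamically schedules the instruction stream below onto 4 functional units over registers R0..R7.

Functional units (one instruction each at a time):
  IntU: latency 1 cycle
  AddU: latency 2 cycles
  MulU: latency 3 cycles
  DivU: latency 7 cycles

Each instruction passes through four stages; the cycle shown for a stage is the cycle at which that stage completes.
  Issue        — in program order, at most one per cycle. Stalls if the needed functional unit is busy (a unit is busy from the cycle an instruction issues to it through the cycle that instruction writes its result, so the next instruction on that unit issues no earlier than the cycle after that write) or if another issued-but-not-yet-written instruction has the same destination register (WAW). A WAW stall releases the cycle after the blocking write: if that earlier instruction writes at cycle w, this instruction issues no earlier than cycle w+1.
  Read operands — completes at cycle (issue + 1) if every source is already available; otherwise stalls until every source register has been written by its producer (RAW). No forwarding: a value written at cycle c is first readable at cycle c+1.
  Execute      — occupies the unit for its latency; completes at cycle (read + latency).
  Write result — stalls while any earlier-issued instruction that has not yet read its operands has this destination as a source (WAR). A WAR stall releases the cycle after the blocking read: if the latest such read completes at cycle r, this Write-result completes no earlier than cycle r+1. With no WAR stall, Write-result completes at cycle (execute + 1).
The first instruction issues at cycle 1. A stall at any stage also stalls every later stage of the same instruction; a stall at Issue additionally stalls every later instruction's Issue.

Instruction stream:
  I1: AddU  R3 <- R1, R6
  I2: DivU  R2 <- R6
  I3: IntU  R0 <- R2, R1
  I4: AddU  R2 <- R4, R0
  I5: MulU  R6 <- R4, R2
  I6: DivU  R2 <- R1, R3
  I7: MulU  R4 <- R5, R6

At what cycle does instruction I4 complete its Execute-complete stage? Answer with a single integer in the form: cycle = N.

[I1] 1/2/4/5
[I2] 2/3/10/11
[I3] 3/12/13/14  (RAW R2: wait I2 write@11)
[I4] 12/15/17/18  (WAW R2: wait I2 write@11; RAW R0: wait I3 write@14)
[I5] 13/19/22/23  (RAW R2: wait I4 write@18)
[I6] 19/20/27/28  (WAW R2: wait I4 write@18)
[I7] 24/25/28/29  (struct: MulU busy until I5 writes@23)

cycle = 17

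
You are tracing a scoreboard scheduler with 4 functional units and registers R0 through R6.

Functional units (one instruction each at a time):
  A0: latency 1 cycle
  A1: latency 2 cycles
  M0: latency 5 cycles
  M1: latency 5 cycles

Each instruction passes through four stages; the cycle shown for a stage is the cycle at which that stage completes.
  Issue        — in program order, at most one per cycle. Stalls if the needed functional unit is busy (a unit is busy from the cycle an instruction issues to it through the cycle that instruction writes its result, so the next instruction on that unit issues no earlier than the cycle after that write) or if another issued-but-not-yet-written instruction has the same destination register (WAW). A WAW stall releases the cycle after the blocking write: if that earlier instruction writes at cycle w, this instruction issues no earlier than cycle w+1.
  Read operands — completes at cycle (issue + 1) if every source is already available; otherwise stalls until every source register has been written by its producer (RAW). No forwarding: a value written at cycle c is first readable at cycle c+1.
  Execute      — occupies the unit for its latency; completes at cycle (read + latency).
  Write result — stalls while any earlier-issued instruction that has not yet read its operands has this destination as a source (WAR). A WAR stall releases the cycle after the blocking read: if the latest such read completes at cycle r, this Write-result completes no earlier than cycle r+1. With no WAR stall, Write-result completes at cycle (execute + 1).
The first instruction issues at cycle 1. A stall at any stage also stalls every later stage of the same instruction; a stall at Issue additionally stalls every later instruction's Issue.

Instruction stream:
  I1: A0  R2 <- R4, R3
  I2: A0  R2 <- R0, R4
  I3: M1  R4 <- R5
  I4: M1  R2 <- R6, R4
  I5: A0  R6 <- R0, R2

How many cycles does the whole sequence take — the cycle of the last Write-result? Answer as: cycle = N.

cycle = 24

c1: issue I1 (A0)
c2: I1 read-ops
c3: I1 finished on A0
c4: I1→R2
c5: issue I2 (A0)
c6: I2 read-ops, issue I3 (M1)
c7: I2 finished on A0, I3 read-ops
c8: I2→R2
c12: I3 finished on M1
c13: I3→R4
c14: issue I4 (M1)
c15: I4 read-ops, issue I5 (A0)
c20: I4 finished on M1
c21: I4→R2
c22: I5 read-ops
c23: I5 finished on A0
c24: I5→R6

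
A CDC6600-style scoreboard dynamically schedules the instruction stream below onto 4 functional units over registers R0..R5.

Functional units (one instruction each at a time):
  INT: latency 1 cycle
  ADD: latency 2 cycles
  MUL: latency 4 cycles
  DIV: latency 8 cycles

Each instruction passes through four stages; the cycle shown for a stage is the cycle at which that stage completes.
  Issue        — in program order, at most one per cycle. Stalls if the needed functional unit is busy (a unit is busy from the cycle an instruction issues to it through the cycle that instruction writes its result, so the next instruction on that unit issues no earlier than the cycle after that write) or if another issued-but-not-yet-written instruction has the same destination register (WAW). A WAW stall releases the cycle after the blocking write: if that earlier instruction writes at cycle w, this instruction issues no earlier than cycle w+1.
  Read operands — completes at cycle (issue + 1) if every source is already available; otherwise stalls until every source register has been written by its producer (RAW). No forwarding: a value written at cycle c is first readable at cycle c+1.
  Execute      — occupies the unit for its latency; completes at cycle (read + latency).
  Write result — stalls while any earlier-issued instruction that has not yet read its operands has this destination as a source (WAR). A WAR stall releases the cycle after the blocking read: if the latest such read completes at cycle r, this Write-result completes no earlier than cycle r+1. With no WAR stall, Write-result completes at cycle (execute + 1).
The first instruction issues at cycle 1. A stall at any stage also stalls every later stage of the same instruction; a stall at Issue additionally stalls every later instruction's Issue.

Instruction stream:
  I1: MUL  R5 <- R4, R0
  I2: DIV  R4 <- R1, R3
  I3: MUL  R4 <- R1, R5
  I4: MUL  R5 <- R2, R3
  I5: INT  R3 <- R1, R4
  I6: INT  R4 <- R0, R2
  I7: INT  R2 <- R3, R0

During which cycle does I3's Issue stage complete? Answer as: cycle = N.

cycle = 13

[I1] 1/2/6/7
[I2] 2/3/11/12
[I3] 13/14/18/19  (WAW R4: wait I2 write@12)
[I4] 20/21/25/26  (struct: MUL busy until I3 writes@19)
[I5] 21/22/23/24
[I6] 25/26/27/28  (struct: INT busy until I5 writes@24)
[I7] 29/30/31/32  (struct: INT busy until I6 writes@28)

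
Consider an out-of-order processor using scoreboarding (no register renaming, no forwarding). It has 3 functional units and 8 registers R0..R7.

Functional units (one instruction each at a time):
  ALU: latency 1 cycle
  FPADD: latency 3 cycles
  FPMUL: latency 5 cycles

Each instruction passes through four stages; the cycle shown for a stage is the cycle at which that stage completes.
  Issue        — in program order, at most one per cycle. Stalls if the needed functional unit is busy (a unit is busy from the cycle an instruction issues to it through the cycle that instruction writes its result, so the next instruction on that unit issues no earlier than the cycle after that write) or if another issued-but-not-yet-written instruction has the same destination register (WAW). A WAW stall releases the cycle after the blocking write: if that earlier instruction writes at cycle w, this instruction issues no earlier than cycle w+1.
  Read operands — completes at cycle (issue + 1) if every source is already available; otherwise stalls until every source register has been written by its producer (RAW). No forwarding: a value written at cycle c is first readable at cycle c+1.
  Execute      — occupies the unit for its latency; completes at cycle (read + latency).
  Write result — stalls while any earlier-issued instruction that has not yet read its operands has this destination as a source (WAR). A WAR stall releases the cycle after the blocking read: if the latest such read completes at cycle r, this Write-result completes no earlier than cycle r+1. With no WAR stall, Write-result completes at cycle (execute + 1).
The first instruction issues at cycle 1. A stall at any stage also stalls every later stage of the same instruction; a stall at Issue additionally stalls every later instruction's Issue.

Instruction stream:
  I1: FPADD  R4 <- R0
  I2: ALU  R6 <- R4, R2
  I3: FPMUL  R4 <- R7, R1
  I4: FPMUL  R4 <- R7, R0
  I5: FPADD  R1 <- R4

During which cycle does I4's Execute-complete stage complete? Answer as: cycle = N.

cycle = 21

I1 -> (1, 2, 5, 6)
I2 -> (2, 7, 8, 9)  // RAW R4: wait I1 write@6
I3 -> (7, 8, 13, 14)  // WAW R4: wait I1 write@6
I4 -> (15, 16, 21, 22)  // struct: FPMUL busy until I3 writes@14
I5 -> (16, 23, 26, 27)  // RAW R4: wait I4 write@22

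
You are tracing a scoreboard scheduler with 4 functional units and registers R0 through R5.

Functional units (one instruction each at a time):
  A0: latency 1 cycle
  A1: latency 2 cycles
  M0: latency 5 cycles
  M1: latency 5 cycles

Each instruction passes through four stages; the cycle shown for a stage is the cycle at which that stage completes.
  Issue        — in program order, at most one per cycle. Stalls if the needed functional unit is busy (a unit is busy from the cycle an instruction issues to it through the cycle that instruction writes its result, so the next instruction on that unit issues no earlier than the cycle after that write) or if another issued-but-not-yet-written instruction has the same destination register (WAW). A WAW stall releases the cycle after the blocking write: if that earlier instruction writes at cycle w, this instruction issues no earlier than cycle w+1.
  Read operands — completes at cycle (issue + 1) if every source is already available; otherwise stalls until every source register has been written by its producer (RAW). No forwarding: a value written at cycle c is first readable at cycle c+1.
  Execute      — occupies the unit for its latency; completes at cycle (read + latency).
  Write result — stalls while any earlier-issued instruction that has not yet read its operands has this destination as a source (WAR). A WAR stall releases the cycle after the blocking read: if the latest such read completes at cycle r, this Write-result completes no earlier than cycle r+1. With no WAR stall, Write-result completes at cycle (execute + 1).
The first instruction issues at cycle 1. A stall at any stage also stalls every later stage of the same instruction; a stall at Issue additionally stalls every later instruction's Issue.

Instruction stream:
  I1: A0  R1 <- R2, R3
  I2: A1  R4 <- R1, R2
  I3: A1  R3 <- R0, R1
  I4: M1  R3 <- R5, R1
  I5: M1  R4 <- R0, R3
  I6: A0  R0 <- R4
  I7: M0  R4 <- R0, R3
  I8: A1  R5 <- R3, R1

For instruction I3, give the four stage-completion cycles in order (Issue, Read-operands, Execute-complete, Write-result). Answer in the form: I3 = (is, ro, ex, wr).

I3 = (9, 10, 12, 13)

[1] I1 dispatched to A0
[2] I1 operands ready, I2 dispatched to A1
[3] I1 complete
[4] R1←I1
[5] I2 operands ready
[7] I2 complete
[8] R4←I2
[9] I3 dispatched to A1
[10] I3 operands ready
[12] I3 complete
[13] R3←I3
[14] I4 dispatched to M1
[15] I4 operands ready
[20] I4 complete
[21] R3←I4
[22] I5 dispatched to M1
[23] I5 operands ready, I6 dispatched to A0
[28] I5 complete
[29] R4←I5
[30] I6 operands ready, I7 dispatched to M0
[31] I6 complete, I8 dispatched to A1
[32] R0←I6, I8 operands ready
[33] I7 operands ready
[34] I8 complete
[35] R5←I8
[38] I7 complete
[39] R4←I7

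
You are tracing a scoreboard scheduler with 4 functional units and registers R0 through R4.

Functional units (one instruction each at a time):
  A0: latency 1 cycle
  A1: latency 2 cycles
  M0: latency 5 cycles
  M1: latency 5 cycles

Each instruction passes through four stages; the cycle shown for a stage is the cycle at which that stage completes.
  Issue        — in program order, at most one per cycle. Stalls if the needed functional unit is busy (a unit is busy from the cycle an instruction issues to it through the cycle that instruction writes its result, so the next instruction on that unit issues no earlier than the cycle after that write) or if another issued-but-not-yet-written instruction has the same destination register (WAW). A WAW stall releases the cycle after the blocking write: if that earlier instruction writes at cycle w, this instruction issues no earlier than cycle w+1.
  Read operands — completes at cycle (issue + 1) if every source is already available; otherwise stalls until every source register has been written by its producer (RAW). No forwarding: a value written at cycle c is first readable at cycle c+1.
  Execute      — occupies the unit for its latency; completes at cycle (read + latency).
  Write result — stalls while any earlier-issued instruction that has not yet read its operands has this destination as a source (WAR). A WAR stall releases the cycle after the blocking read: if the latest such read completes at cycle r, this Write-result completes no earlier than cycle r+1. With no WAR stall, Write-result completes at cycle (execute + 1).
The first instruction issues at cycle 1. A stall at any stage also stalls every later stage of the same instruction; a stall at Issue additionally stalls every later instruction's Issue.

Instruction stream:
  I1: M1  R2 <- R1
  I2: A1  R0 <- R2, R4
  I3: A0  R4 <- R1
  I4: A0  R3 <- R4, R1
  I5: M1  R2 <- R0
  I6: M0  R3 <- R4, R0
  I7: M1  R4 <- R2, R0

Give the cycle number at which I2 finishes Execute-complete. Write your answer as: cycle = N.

cycle = 11

1) issue 1, read 2, done 7, write 8
2) issue 2, read 9, done 11, write 12  <RAW R2: wait I1 write@8>
3) issue 3, read 4, done 5, write 10  <WAR R4: wait I2 read@9>
4) issue 11, read 12, done 13, write 14  <struct: A0 busy until I3 writes@10>
5) issue 12, read 13, done 18, write 19
6) issue 15, read 16, done 21, write 22  <WAW R3: wait I4 write@14>
7) issue 20, read 21, done 26, write 27  <struct: M1 busy until I5 writes@19>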